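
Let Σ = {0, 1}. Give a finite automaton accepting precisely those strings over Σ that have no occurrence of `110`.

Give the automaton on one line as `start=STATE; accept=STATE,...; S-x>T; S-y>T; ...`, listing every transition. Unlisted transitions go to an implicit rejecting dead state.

This is the complement of 'contains `110`'. Use the same substring-matching states — s0 through s3 holding how much of `110` has just been matched — but flip the accepting set: everything except the trap s3 accepts.
        0   1  
>* s0   s0  s1 
 * s1   s0  s2 
 * s2   s3  s2 
   s3   s3  s3 
(> = start, * = accepting)

start=s0; accept=s0,s1,s2; s0-0>s0; s0-1>s1; s1-0>s0; s1-1>s2; s2-0>s3; s2-1>s2; s3-0>s3; s3-1>s3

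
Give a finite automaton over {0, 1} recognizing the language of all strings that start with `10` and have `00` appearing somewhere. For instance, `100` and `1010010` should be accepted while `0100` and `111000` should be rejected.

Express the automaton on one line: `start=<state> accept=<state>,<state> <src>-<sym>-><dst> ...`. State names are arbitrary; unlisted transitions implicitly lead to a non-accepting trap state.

start=A accept=E A-0->B A-1->C B-0->B B-1->B C-0->D C-1->B D-0->E D-1->F E-0->E E-1->E F-0->D F-1->F

Build one automaton per condition and run them in lockstep. The first has 4 states tracking whether the input so far still matches the prefix `10`; the second has 3 states tracking whether and how much of `00` has been seen. A product state is a pair (one from each), accepting exactly when both do. Minimizing collapses redundant product states.
       0  1 
>  A   B  C 
   B   B  B 
   C   D  B 
   D   E  F 
 * E   E  E 
   F   D  F 
(> = start, * = accepting)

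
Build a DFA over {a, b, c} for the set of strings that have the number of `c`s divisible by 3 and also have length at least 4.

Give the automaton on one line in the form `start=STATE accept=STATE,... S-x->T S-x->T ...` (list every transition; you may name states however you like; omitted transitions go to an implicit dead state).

Handle the two conditions separately and then intersect. The first has 3 states tracking the count of `c`s modulo 3; the second has 6 states tracking the input length, saturating at 5. A product state is a pair (one from each), accepting exactly when both do.
With 15 states:
          a    b    c  
>  q0     q1   q1   q2 
   q1     q3   q3   q4 
   q2     q4   q4   q5 
   q3     q6   q6   q7 
   q4     q7   q7   q8 
   q5     q8   q8   q6 
   q6     q9   q9  q10 
   q7    q10  q10  q11 
   q8    q11  q11   q9 
 * q9    q12  q12  q13 
   q10   q13  q13  q14 
   q11   q14  q14  q12 
 * q12   q12  q12  q13 
   q13   q13  q13  q14 
   q14   q14  q14  q12 
(> = start, * = accepting)

start=q0 accept=q9,q12 q0-a->q1 q0-b->q1 q0-c->q2 q1-a->q3 q1-b->q3 q1-c->q4 q2-a->q4 q2-b->q4 q2-c->q5 q3-a->q6 q3-b->q6 q3-c->q7 q4-a->q7 q4-b->q7 q4-c->q8 q5-a->q8 q5-b->q8 q5-c->q6 q6-a->q9 q6-b->q9 q6-c->q10 q7-a->q10 q7-b->q10 q7-c->q11 q8-a->q11 q8-b->q11 q8-c->q9 q9-a->q12 q9-b->q12 q9-c->q13 q10-a->q13 q10-b->q13 q10-c->q14 q11-a->q14 q11-b->q14 q11-c->q12 q12-a->q12 q12-b->q12 q12-c->q13 q13-a->q13 q13-b->q13 q13-c->q14 q14-a->q14 q14-b->q14 q14-c->q12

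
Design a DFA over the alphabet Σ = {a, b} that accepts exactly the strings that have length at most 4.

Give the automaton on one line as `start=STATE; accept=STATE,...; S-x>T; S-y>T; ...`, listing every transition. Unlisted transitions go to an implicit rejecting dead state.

start=q0; accept=q0,q1,q2,q3,q4; q0-a>q1; q0-b>q1; q1-a>q2; q1-b>q2; q2-a>q3; q2-b>q3; q3-a>q4; q3-b>q4; q4-a>q5; q4-b>q5; q5-a>q5; q5-b>q5

We only need to distinguish lengths 0, 1, …, 4, and '>4'. Chain q0 → q1 → q2 → q3 → q4 → q5 on every symbol, with q5 looping. Accepting states: {q0, q1, q2, q3, q4}.
        a   b  
>* q0   q1  q1 
 * q1   q2  q2 
 * q2   q3  q3 
 * q3   q4  q4 
 * q4   q5  q5 
   q5   q5  q5 
(> = start, * = accepting)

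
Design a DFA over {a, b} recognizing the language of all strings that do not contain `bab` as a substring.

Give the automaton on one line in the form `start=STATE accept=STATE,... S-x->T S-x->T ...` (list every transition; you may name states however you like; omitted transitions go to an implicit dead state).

start=q0 accept=q0,q1,q2 q0-a->q0 q0-b->q1 q1-a->q2 q1-b->q1 q2-a->q0 q2-b->q3 q3-a->q3 q3-b->q3

This is the complement of 'contains `bab`'. Use the same substring-matching states — q0 through q3 holding how much of `bab` has just been matched — but flip the accepting set: everything except the trap q3 accepts.
        a   b  
>* q0   q0  q1 
 * q1   q2  q1 
 * q2   q0  q3 
   q3   q3  q3 
(> = start, * = accepting)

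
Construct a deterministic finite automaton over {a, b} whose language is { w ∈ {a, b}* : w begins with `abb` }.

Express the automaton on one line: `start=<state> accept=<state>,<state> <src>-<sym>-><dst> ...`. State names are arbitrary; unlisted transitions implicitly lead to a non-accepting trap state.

start=q0 accept=q3 q0-a->q1 q0-b->q4 q1-a->q4 q1-b->q2 q2-a->q4 q2-b->q3 q3-a->q3 q3-b->q3 q4-a->q4 q4-b->q4

Check the first 3 symbols one by one: q0 through q2 record how many have matched `abb` so far; any wrong symbol goes to the dead state q4. After all 3 match we enter the accepting sink q3.
With 5 states:
        a   b  
>  q0   q1  q4 
   q1   q4  q2 
   q2   q4  q3 
 * q3   q3  q3 
   q4   q4  q4 
(> = start, * = accepting)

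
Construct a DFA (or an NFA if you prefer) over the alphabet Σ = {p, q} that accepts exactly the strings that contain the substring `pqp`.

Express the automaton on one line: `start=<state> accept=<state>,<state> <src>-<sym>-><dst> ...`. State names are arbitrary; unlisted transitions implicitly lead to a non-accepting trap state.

start=A accept=D A-p->B A-q->A B-p->B B-q->C C-p->D C-q->A D-p->D D-q->D

Track how much of `pqp` has been matched so far: state A is no progress, D is the absorbing accept state reached once `pqp` has occurred. Intermediate states record partial matches; on a mismatch, fall back to the longest reusable overlap.
With 4 states:
       p  q 
>  A   B  A 
   B   B  C 
   C   D  A 
 * D   D  D 
(> = start, * = accepting)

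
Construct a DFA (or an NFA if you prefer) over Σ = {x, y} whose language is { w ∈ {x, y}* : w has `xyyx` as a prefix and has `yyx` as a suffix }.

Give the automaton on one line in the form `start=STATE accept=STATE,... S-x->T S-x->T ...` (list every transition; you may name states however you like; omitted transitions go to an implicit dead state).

Build one automaton per condition and run them in lockstep. One (6 states) tracks whether the input so far still matches the prefix `xyyx`; the other (4 states) tracks how much of the suffix `yyx` has currently been matched. Each combined state is a pair, one component from each; accept when both components accept. Minimizing collapses redundant product states.
        x   y  
>  q0   q1  q2 
   q1   q2  q3 
   q2   q2  q2 
   q3   q2  q4 
   q4   q5  q2 
 * q5   q6  q7 
   q6   q6  q7 
   q7   q6  q8 
   q8   q5  q8 
(> = start, * = accepting)

start=q0 accept=q5 q0-x->q1 q0-y->q2 q1-x->q2 q1-y->q3 q2-x->q2 q2-y->q2 q3-x->q2 q3-y->q4 q4-x->q5 q4-y->q2 q5-x->q6 q5-y->q7 q6-x->q6 q6-y->q7 q7-x->q6 q7-y->q8 q8-x->q5 q8-y->q8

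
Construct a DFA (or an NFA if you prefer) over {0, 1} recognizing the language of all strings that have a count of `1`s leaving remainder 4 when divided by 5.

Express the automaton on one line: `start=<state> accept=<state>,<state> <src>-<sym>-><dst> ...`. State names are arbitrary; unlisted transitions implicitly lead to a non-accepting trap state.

start=q0 accept=q4 q0-0->q0 q0-1->q1 q1-0->q1 q1-1->q2 q2-0->q2 q2-1->q3 q3-0->q3 q3-1->q4 q4-0->q4 q4-1->q0

Keep the running count of `1`s modulo 5: each `1` advances along the cycle q0 → q1 → q2 → q3 → q4 → q0 while other symbols loop. Accept at q4.
5 states suffice.
        0   1  
>  q0   q0  q1 
   q1   q1  q2 
   q2   q2  q3 
   q3   q3  q4 
 * q4   q4  q0 
(> = start, * = accepting)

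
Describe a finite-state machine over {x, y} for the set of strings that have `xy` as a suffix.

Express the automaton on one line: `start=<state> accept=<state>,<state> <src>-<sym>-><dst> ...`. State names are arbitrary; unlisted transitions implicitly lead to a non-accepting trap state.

start=A accept=C A-x->B A-y->A B-x->B B-y->C C-x->B C-y->A

Remember how much of `xy` the current input suffix matches. State A means no match yet; B means the last symbol is `x`; C means the last 2 symbols are `xy`. Only C accepts. On a mismatch, fall back to the longest proper suffix that is still a prefix of `xy`.
3 states suffice.
       x  y 
>  A   B  A 
   B   B  C 
 * C   B  A 
(> = start, * = accepting)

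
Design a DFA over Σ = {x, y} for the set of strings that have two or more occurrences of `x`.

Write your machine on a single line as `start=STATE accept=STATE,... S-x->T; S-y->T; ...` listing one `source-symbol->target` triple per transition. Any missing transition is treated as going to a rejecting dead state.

Only the number of `x`s matters, and only up to 3. Make a chain S0 → S1 → S2 → S3 advanced by each `x` (with S3 absorbing); every other symbol self-loops. The accepting set is {S2, S3}.
        x   y  
>  S0   S1  S0 
   S1   S2  S1 
 * S2   S3  S2 
 * S3   S3  S3 
(> = start, * = accepting)

start=S0; accept=S2,S3; S0-x->S1; S0-y->S0; S1-x->S2; S1-y->S1; S2-x->S3; S2-y->S2; S3-x->S3; S3-y->S3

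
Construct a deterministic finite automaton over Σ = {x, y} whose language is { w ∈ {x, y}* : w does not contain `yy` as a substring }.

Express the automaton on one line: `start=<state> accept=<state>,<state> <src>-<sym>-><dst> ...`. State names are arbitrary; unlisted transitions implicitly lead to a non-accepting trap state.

Track partial matches of the forbidden pattern `yy`. State q2 is a dead state reached once `yy` has occurred; every other state accepts. q0 means no part of `yy` is currently matched.
        x   y  
>* q0   q0  q1 
 * q1   q0  q2 
   q2   q2  q2 
(> = start, * = accepting)

start=q0 accept=q0,q1 q0-x->q0 q0-y->q1 q1-x->q0 q1-y->q2 q2-x->q2 q2-y->q2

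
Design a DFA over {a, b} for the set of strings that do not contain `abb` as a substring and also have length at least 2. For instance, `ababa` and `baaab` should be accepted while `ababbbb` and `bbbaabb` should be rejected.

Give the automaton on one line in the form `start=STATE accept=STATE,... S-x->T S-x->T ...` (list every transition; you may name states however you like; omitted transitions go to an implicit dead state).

Build one automaton per condition and run them in lockstep. One (4 states) tracks partial matches of the forbidden pattern `abb`; the other (4 states) tracks the input length, saturating at 3. Each combined state is a pair, one component from each; accept when both components accept.
        a   b  
>  s0   s1  s2 
   s1   s3  s4 
   s2   s3  s5 
 * s3   s6  s7 
 * s4   s6  s8 
 * s5   s6  s9 
 * s6   s6  s7 
 * s7   s6  s8 
   s8   s8  s8 
 * s9   s6  s9 
(> = start, * = accepting)

start=s0 accept=s3,s4,s5,s6,s7,s9 s0-a->s1 s0-b->s2 s1-a->s3 s1-b->s4 s2-a->s3 s2-b->s5 s3-a->s6 s3-b->s7 s4-a->s6 s4-b->s8 s5-a->s6 s5-b->s9 s6-a->s6 s6-b->s7 s7-a->s6 s7-b->s8 s8-a->s8 s8-b->s8 s9-a->s6 s9-b->s9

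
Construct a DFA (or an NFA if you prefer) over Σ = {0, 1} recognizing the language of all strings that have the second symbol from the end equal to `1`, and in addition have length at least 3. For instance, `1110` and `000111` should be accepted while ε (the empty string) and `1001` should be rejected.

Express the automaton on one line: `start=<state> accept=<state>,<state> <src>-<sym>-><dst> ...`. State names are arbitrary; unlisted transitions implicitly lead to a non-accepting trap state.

Build one automaton per condition and run them in lockstep. The first has 7 states tracking the last 2 symbols read; the second has 5 states tracking the input length, saturating at 4. A product state is a pair (one from each), accepting exactly when both do.
          0    1  
>  q0     q1   q2 
   q1     q3   q4 
   q2     q5   q6 
   q3     q7   q8 
   q4     q9  q10 
   q5     q7   q8 
   q6     q9  q10 
   q7    q11  q12 
   q8    q13  q14 
 * q9    q11  q12 
 * q10   q13  q14 
   q11   q11  q12 
   q12   q13  q14 
 * q13   q11  q12 
 * q14   q13  q14 
(> = start, * = accepting)

start=q0 accept=q9,q10,q13,q14 q0-0->q1 q0-1->q2 q1-0->q3 q1-1->q4 q2-0->q5 q2-1->q6 q3-0->q7 q3-1->q8 q4-0->q9 q4-1->q10 q5-0->q7 q5-1->q8 q6-0->q9 q6-1->q10 q7-0->q11 q7-1->q12 q8-0->q13 q8-1->q14 q9-0->q11 q9-1->q12 q10-0->q13 q10-1->q14 q11-0->q11 q11-1->q12 q12-0->q13 q12-1->q14 q13-0->q11 q13-1->q12 q14-0->q13 q14-1->q14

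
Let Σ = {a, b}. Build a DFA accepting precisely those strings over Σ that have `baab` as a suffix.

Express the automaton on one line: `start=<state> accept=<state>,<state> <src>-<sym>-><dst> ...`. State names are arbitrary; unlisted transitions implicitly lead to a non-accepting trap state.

start=s0 accept=s4 s0-a->s0 s0-b->s1 s1-a->s2 s1-b->s1 s2-a->s3 s2-b->s1 s3-a->s0 s3-b->s4 s4-a->s2 s4-b->s1

Remember how much of `baab` the current input suffix matches. State s0 means no match yet; s1 means the last symbol is `b`; s2 means the last 2 symbols are `ba`; s3 means the last 3 symbols are `baa`; s4 means the last 4 symbols are `baab`. Only s4 accepts. On a mismatch, fall back to the longest proper suffix that is still a prefix of `baab`.
A 5-state machine:
        a   b  
>  s0   s0  s1 
   s1   s2  s1 
   s2   s3  s1 
   s3   s0  s4 
 * s4   s2  s1 
(> = start, * = accepting)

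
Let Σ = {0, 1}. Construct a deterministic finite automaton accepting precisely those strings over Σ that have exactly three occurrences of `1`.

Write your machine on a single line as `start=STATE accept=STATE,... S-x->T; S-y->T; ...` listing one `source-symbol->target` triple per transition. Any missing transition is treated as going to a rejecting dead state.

Count `1`s, saturating at 4: states S0 through S3 mean 0 through 3 `1`s seen; S4 means more than 3. Each `1` increments (capped at S4); other symbols loop. Accept from {S3}.
        0   1  
>  S0   S0  S1 
   S1   S1  S2 
   S2   S2  S3 
 * S3   S3  S4 
   S4   S4  S4 
(> = start, * = accepting)

start=S0; accept=S3; S0-0->S0; S0-1->S1; S1-0->S1; S1-1->S2; S2-0->S2; S2-1->S3; S3-0->S3; S3-1->S4; S4-0->S4; S4-1->S4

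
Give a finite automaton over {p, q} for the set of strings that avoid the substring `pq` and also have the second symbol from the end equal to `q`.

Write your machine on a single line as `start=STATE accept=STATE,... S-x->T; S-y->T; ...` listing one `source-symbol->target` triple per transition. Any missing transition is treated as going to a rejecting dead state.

Handle the two conditions separately and then intersect. The first has 3 states tracking partial matches of the forbidden pattern `pq`; the second has 7 states tracking the last 2 symbols read. A product state is a pair (one from each), accepting exactly when both do. After merging equivalent states the machine shrinks.
5 states suffice.
        p   q  
>  S0   S1  S2 
   S1   S1  S1 
   S2   S3  S4 
 * S3   S1  S1 
 * S4   S3  S4 
(> = start, * = accepting)

start=S0; accept=S3,S4; S0-p->S1; S0-q->S2; S1-p->S1; S1-q->S1; S2-p->S3; S2-q->S4; S3-p->S1; S3-q->S1; S4-p->S3; S4-q->S4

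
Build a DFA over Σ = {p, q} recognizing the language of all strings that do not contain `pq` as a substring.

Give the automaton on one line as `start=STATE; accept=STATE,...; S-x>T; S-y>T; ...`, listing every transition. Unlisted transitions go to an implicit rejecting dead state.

start=A; accept=A,B; A-p>B; A-q>A; B-p>B; B-q>C; C-p>C; C-q>C

This is the complement of 'contains `pq`'. Use the same substring-matching states — A through C holding how much of `pq` has just been matched — but flip the accepting set: everything except the trap C accepts.
A 3-state machine:
       p  q 
>* A   B  A 
 * B   B  C 
   C   C  C 
(> = start, * = accepting)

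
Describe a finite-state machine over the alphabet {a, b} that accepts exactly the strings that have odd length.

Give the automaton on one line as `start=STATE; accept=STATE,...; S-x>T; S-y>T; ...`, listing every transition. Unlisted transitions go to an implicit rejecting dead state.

Only the length mod 2 matters, so use a 2-cycle: from any state, every input symbol moves to the next state, wrapping q1 back to q0. Mark q1 accepting.
With 2 states:
        a   b  
>  q0   q1  q1 
 * q1   q0  q0 
(> = start, * = accepting)

start=q0; accept=q1; q0-a>q1; q0-b>q1; q1-a>q0; q1-b>q0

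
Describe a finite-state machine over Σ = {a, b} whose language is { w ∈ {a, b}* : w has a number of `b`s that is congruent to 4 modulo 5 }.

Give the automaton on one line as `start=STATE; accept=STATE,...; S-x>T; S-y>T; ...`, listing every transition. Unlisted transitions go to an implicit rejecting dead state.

start=S0; accept=S4; S0-a>S0; S0-b>S1; S1-a>S1; S1-b>S2; S2-a>S2; S2-b>S3; S3-a>S3; S3-b>S4; S4-a>S4; S4-b>S0

The only thing that matters is how many `b`s have appeared, reduced mod 5. Use one state per residue: S0 for 0, …, S4 for 4. Reading `b` moves to the next residue; anything else stays put. S4 is accepting.
With 5 states:
        a   b  
>  S0   S0  S1 
   S1   S1  S2 
   S2   S2  S3 
   S3   S3  S4 
 * S4   S4  S0 
(> = start, * = accepting)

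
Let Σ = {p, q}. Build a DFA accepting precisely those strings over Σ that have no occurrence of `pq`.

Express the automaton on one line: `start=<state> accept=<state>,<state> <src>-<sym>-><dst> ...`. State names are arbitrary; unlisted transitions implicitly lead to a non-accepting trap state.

start=A accept=A,B A-p->B A-q->A B-p->B B-q->C C-p->C C-q->C

Track partial matches of the forbidden pattern `pq`. State C is a dead state reached once `pq` has occurred; every other state accepts. A means no part of `pq` is currently matched.
A 3-state machine:
       p  q 
>* A   B  A 
 * B   B  C 
   C   C  C 
(> = start, * = accepting)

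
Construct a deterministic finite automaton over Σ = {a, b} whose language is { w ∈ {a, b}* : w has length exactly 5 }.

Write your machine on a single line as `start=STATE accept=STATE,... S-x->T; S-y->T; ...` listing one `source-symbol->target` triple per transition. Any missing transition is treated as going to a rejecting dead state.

We only need to distinguish lengths 0, 1, …, 5, and '>5'. Chain S0 → S1 → S2 → S3 → S4 → S5 → S6 on every symbol, with S6 looping. Accepting states: {S5}.
With 7 states:
        a   b  
>  S0   S1  S1 
   S1   S2  S2 
   S2   S3  S3 
   S3   S4  S4 
   S4   S5  S5 
 * S5   S6  S6 
   S6   S6  S6 
(> = start, * = accepting)

start=S0; accept=S5; S0-a->S1; S0-b->S1; S1-a->S2; S1-b->S2; S2-a->S3; S2-b->S3; S3-a->S4; S3-b->S4; S4-a->S5; S4-b->S5; S5-a->S6; S5-b->S6; S6-a->S6; S6-b->S6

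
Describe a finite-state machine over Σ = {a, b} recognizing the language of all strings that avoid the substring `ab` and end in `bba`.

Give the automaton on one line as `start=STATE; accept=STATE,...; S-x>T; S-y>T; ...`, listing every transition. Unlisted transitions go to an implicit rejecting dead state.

Handle the two conditions separately and then intersect. One (3 states) tracks partial matches of the forbidden pattern `ab`; the other (4 states) tracks how much of the suffix `bba` has currently been matched. Each combined state is a pair, one component from each; accept when both components accept. Minimizing collapses redundant product states.
With 5 states:
        a   b  
>  S0   S1  S2 
   S1   S1  S1 
   S2   S1  S3 
   S3   S4  S3 
 * S4   S1  S1 
(> = start, * = accepting)

start=S0; accept=S4; S0-a>S1; S0-b>S2; S1-a>S1; S1-b>S1; S2-a>S1; S2-b>S3; S3-a>S4; S3-b>S3; S4-a>S1; S4-b>S1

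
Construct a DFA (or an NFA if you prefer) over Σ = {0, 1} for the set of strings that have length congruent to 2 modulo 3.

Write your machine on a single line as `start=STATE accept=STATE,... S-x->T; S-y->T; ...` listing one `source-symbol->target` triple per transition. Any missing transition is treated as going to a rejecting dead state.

Only the length mod 3 matters, so use a 3-cycle: from any state, every input symbol moves to the next state, wrapping S2 back to S0. Mark S2 accepting.
A 3-state machine:
        0   1  
>  S0   S1  S1 
   S1   S2  S2 
 * S2   S0  S0 
(> = start, * = accepting)

start=S0; accept=S2; S0-0->S1; S0-1->S1; S1-0->S2; S1-1->S2; S2-0->S0; S2-1->S0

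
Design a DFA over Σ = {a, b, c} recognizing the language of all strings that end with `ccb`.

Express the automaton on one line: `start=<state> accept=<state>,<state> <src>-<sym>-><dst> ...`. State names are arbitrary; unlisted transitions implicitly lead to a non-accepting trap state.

Remember how much of `ccb` the current input suffix matches. State s0 means no match yet; s1 means the last symbol is `c`; s2 means the last 2 symbols are `cc`; s3 means the last 3 symbols are `ccb`. Only s3 accepts. On a mismatch, fall back to the longest proper suffix that is still a prefix of `ccb`.
4 states suffice.
        a   b   c  
>  s0   s0  s0  s1 
   s1   s0  s0  s2 
   s2   s0  s3  s2 
 * s3   s0  s0  s1 
(> = start, * = accepting)

start=s0 accept=s3 s0-a->s0 s0-b->s0 s0-c->s1 s1-a->s0 s1-b->s0 s1-c->s2 s2-a->s0 s2-b->s3 s2-c->s2 s3-a->s0 s3-b->s0 s3-c->s1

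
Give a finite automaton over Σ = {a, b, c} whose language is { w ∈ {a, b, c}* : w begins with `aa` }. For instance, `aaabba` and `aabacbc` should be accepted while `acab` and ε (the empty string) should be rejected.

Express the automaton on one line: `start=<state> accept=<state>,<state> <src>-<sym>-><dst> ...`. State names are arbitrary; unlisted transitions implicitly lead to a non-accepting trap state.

start=q0 accept=q2 q0-a->q1 q0-b->q3 q0-c->q3 q1-a->q2 q1-b->q3 q1-c->q3 q2-a->q2 q2-b->q2 q2-c->q2 q3-a->q3 q3-b->q3 q3-c->q3

Check the first 2 symbols one by one: q0 through q1 record how many have matched `aa` so far; any wrong symbol goes to the dead state q3. After all 2 match we enter the accepting sink q2.
A 4-state machine:
        a   b   c  
>  q0   q1  q3  q3 
   q1   q2  q3  q3 
 * q2   q2  q2  q2 
   q3   q3  q3  q3 
(> = start, * = accepting)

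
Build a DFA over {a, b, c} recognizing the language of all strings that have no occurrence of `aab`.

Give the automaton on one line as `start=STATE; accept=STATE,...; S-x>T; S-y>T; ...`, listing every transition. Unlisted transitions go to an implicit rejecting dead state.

This is the complement of 'contains `aab`'. Use the same substring-matching states — q0 through q3 holding how much of `aab` has just been matched — but flip the accepting set: everything except the trap q3 accepts.
        a   b   c  
>* q0   q1  q0  q0 
 * q1   q2  q0  q0 
 * q2   q2  q3  q0 
   q3   q3  q3  q3 
(> = start, * = accepting)

start=q0; accept=q0,q1,q2; q0-a>q1; q0-b>q0; q0-c>q0; q1-a>q2; q1-b>q0; q1-c>q0; q2-a>q2; q2-b>q3; q2-c>q0; q3-a>q3; q3-b>q3; q3-c>q3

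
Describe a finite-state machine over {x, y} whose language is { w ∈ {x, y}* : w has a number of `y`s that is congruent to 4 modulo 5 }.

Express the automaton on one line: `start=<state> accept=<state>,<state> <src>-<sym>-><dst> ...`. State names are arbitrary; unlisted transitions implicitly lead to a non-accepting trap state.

start=A accept=E A-x->A A-y->B B-x->B B-y->C C-x->C C-y->D D-x->D D-y->E E-x->E E-y->A

The only thing that matters is how many `y`s have appeared, reduced mod 5. Use one state per residue: A for 0, …, E for 4. Reading `y` moves to the next residue; anything else stays put. E is accepting.
       x  y 
>  A   A  B 
   B   B  C 
   C   C  D 
   D   D  E 
 * E   E  A 
(> = start, * = accepting)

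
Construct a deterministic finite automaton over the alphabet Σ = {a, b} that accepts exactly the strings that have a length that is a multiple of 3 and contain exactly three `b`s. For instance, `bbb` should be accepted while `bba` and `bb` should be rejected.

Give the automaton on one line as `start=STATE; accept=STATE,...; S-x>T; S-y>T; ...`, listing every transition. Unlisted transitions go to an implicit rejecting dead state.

start=s0; accept=s8; s0-a>s1; s0-b>s2; s1-a>s3; s1-b>s4; s2-a>s4; s2-b>s5; s3-a>s0; s3-b>s6; s4-a>s6; s4-b>s7; s5-a>s7; s5-b>s8; s6-a>s2; s6-b>s9; s7-a>s9; s7-b>s10; s8-a>s10; s8-b>s11; s9-a>s5; s9-b>s12; s10-a>s12; s10-b>s13; s11-a>s13; s11-b>s13; s12-a>s8; s12-b>s14; s13-a>s14; s13-b>s14; s14-a>s11; s14-b>s11

Build one automaton per condition and run them in lockstep. One (3 states) tracks the input length modulo 3; the other (5 states) tracks the count of `b`s, saturating at 4. Each combined state is a pair, one component from each; accept when both components accept.
15 states suffice.
          a    b  
>  s0     s1   s2 
   s1     s3   s4 
   s2     s4   s5 
   s3     s0   s6 
   s4     s6   s7 
   s5     s7   s8 
   s6     s2   s9 
   s7     s9  s10 
 * s8    s10  s11 
   s9     s5  s12 
   s10   s12  s13 
   s11   s13  s13 
   s12    s8  s14 
   s13   s14  s14 
   s14   s11  s11 
(> = start, * = accepting)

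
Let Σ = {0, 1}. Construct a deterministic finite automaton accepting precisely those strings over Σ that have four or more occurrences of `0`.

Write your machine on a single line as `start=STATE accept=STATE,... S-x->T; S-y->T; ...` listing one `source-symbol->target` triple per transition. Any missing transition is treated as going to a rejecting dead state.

Only the number of `0`s matters, and only up to 5. Make a chain S0 → S1 → S2 → S3 → S4 → S5 advanced by each `0` (with S5 absorbing); every other symbol self-loops. The accepting set is {S4, S5}.
        0   1  
>  S0   S1  S0 
   S1   S2  S1 
   S2   S3  S2 
   S3   S4  S3 
 * S4   S5  S4 
 * S5   S5  S5 
(> = start, * = accepting)

start=S0; accept=S4,S5; S0-0->S1; S0-1->S0; S1-0->S2; S1-1->S1; S2-0->S3; S2-1->S2; S3-0->S4; S3-1->S3; S4-0->S5; S4-1->S4; S5-0->S5; S5-1->S5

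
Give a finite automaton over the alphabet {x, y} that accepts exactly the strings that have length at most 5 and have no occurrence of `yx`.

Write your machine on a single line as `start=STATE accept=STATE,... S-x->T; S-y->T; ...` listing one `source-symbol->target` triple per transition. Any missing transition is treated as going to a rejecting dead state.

Build one automaton per condition and run them in lockstep. One (7 states) tracks the input length, saturating at 6; the other (3 states) tracks partial matches of the forbidden pattern `yx`. Each combined state is a pair, one component from each; accept when both components accept.
With 18 states:
       x  y 
>* A   B  C 
 * B   D  E 
 * C   F  E 
 * D   G  H 
 * E   I  H 
   F   I  I 
 * G   J  K 
 * H   L  K 
   I   L  L 
 * J   M  N 
 * K   O  N 
   L   O  O 
 * M   P  Q 
 * N   R  Q 
   O   R  R 
   P   P  Q 
   Q   R  Q 
   R   R  R 
(> = start, * = accepting)

start=A; accept=A,B,C,D,E,G,H,J,K,M,N; A-x->B; A-y->C; B-x->D; B-y->E; C-x->F; C-y->E; D-x->G; D-y->H; E-x->I; E-y->H; F-x->I; F-y->I; G-x->J; G-y->K; H-x->L; H-y->K; I-x->L; I-y->L; J-x->M; J-y->N; K-x->O; K-y->N; L-x->O; L-y->O; M-x->P; M-y->Q; N-x->R; N-y->Q; O-x->R; O-y->R; P-x->P; P-y->Q; Q-x->R; Q-y->Q; R-x->R; R-y->R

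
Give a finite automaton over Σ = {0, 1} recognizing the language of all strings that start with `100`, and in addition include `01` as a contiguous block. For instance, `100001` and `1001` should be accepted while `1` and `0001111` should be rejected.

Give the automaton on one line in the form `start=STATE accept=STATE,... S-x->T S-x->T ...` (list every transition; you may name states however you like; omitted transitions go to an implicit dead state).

start=S0 accept=S7 S0-0->S1 S0-1->S2 S1-0->S1 S1-1->S3 S2-0->S4 S2-1->S5 S3-0->S3 S3-1->S3 S4-0->S6 S4-1->S3 S5-0->S1 S5-1->S5 S6-0->S6 S6-1->S7 S7-0->S7 S7-1->S7

Build one automaton per condition and run them in lockstep. One (5 states) tracks whether the input so far still matches the prefix `100`; the other (3 states) tracks whether and how much of `01` has been seen. Each combined state is a pair, one component from each; accept when both components accept.
An 8-state machine:
        0   1  
>  S0   S1  S2 
   S1   S1  S3 
   S2   S4  S5 
   S3   S3  S3 
   S4   S6  S3 
   S5   S1  S5 
   S6   S6  S7 
 * S7   S7  S7 
(> = start, * = accepting)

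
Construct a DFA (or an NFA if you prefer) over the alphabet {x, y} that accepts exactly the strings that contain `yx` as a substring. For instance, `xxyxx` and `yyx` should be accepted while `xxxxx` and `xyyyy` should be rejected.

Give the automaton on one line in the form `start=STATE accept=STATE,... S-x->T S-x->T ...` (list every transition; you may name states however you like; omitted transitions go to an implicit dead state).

Track how much of `yx` has been matched so far: state q0 is no progress, q2 is the absorbing accept state reached once `yx` has occurred. Intermediate states record partial matches; on a mismatch, fall back to the longest reusable overlap.
3 states suffice.
        x   y  
>  q0   q0  q1 
   q1   q2  q1 
 * q2   q2  q2 
(> = start, * = accepting)

start=q0 accept=q2 q0-x->q0 q0-y->q1 q1-x->q2 q1-y->q1 q2-x->q2 q2-y->q2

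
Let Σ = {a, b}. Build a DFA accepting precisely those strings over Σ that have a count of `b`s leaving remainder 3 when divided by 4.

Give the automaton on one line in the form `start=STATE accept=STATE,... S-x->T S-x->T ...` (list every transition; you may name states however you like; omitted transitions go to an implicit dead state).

Keep the running count of `b`s modulo 4: each `b` advances along the cycle S0 → S1 → S2 → S3 → S0 while other symbols loop. Accept at S3.
        a   b  
>  S0   S0  S1 
   S1   S1  S2 
   S2   S2  S3 
 * S3   S3  S0 
(> = start, * = accepting)

start=S0 accept=S3 S0-a->S0 S0-b->S1 S1-a->S1 S1-b->S2 S2-a->S2 S2-b->S3 S3-a->S3 S3-b->S0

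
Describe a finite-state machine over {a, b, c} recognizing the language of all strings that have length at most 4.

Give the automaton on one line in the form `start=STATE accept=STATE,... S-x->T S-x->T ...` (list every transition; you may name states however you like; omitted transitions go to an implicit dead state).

start=q0 accept=q0,q1,q2,q3,q4 q0-a->q1 q0-b->q1 q0-c->q1 q1-a->q2 q1-b->q2 q1-c->q2 q2-a->q3 q2-b->q3 q2-c->q3 q3-a->q4 q3-b->q4 q3-c->q4 q4-a->q5 q4-b->q5 q4-c->q5 q5-a->q5 q5-b->q5 q5-c->q5

Count input length up to 5: every symbol moves from q0 toward q5, which means 'more than 4' and absorbs. Accept from {q0, q1, q2, q3, q4}.
6 states suffice.
        a   b   c  
>* q0   q1  q1  q1 
 * q1   q2  q2  q2 
 * q2   q3  q3  q3 
 * q3   q4  q4  q4 
 * q4   q5  q5  q5 
   q5   q5  q5  q5 
(> = start, * = accepting)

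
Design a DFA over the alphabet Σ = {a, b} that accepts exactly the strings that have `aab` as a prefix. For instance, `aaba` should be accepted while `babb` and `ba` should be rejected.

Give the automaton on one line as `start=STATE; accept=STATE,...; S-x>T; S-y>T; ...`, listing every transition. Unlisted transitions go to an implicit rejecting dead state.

Walk along `aab` while the input agrees: from S0 take `a` to S1, and so on. Any deviation drops to the rejecting sink S4. Once S3 is reached the prefix is confirmed and every continuation is accepted.
        a   b  
>  S0   S1  S4 
   S1   S2  S4 
   S2   S4  S3 
 * S3   S3  S3 
   S4   S4  S4 
(> = start, * = accepting)

start=S0; accept=S3; S0-a>S1; S0-b>S4; S1-a>S2; S1-b>S4; S2-a>S4; S2-b>S3; S3-a>S3; S3-b>S3; S4-a>S4; S4-b>S4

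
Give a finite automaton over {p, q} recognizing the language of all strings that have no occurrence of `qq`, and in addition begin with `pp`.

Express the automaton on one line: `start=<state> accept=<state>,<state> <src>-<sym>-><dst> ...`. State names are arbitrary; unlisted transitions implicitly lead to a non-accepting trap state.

start=s0 accept=s3,s4 s0-p->s1 s0-q->s2 s1-p->s3 s1-q->s2 s2-p->s2 s2-q->s2 s3-p->s3 s3-q->s4 s4-p->s3 s4-q->s2

Build one automaton per condition and run them in lockstep. One (3 states) tracks partial matches of the forbidden pattern `qq`; the other (4 states) tracks whether the input so far still matches the prefix `pp`. Each combined state is a pair, one component from each; accept when both components accept. Equivalent product states are then merged.
With 5 states:
        p   q  
>  s0   s1  s2 
   s1   s3  s2 
   s2   s2  s2 
 * s3   s3  s4 
 * s4   s3  s2 
(> = start, * = accepting)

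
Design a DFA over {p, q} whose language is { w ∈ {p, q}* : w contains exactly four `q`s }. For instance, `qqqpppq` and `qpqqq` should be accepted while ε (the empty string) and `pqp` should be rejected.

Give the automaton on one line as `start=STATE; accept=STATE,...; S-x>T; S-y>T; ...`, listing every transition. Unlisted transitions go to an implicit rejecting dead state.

start=S0; accept=S4; S0-p>S0; S0-q>S1; S1-p>S1; S1-q>S2; S2-p>S2; S2-q>S3; S3-p>S3; S3-q>S4; S4-p>S4; S4-q>S5; S5-p>S5; S5-q>S5

Only the number of `q`s matters, and only up to 5. Make a chain S0 → S1 → S2 → S3 → S4 → S5 advanced by each `q` (with S5 absorbing); every other symbol self-loops. The accepting set is {S4}.
A 6-state machine:
        p   q  
>  S0   S0  S1 
   S1   S1  S2 
   S2   S2  S3 
   S3   S3  S4 
 * S4   S4  S5 
   S5   S5  S5 
(> = start, * = accepting)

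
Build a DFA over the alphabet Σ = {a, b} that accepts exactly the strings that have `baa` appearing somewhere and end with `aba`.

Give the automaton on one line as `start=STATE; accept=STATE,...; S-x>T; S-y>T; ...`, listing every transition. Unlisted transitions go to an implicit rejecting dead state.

Run two small machines in parallel and take their product. One (4 states) tracks whether and how much of `baa` has been seen; the other (4 states) tracks how much of the suffix `aba` has currently been matched. Each combined state is a pair, one component from each; accept when both components accept. Minimizing collapses redundant product states.
        a   b  
>  q0   q0  q1 
   q1   q2  q1 
   q2   q3  q1 
   q3   q3  q4 
   q4   q5  q6 
 * q5   q3  q4 
   q6   q3  q6 
(> = start, * = accepting)

start=q0; accept=q5; q0-a>q0; q0-b>q1; q1-a>q2; q1-b>q1; q2-a>q3; q2-b>q1; q3-a>q3; q3-b>q4; q4-a>q5; q4-b>q6; q5-a>q3; q5-b>q4; q6-a>q3; q6-b>q6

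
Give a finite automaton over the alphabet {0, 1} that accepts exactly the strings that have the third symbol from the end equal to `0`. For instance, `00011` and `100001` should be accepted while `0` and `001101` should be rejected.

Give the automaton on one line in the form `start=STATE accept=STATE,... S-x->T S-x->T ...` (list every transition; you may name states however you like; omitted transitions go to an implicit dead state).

start=S0 accept=S7,S8,S9,S10 S0-0->S1 S0-1->S2 S1-0->S3 S1-1->S4 S2-0->S5 S2-1->S6 S3-0->S7 S3-1->S8 S4-0->S9 S4-1->S10 S5-0->S11 S5-1->S12 S6-0->S13 S6-1->S14 S7-0->S7 S7-1->S8 S8-0->S9 S8-1->S10 S9-0->S11 S9-1->S12 S10-0->S13 S10-1->S14 S11-0->S7 S11-1->S8 S12-0->S9 S12-1->S10 S13-0->S11 S13-1->S12 S14-0->S13 S14-1->S14

A DFA must remember the last 3 symbols (since which symbol is third-to-last isn't known until the input ends). Use one state per possible window of the last ≤3 symbols; accept from those whose window starts with `0`.
A 15-state machine:
          0    1  
>  S0     S1   S2 
   S1     S3   S4 
   S2     S5   S6 
   S3     S7   S8 
   S4     S9  S10 
   S5    S11  S12 
   S6    S13  S14 
 * S7     S7   S8 
 * S8     S9  S10 
 * S9    S11  S12 
 * S10   S13  S14 
   S11    S7   S8 
   S12    S9  S10 
   S13   S11  S12 
   S14   S13  S14 
(> = start, * = accepting)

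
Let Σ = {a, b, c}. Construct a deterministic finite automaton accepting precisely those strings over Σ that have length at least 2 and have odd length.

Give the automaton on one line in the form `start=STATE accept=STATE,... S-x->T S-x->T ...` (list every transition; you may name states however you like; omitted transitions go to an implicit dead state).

start=s0 accept=s3 s0-a->s1 s0-b->s1 s0-c->s1 s1-a->s2 s1-b->s2 s1-c->s2 s2-a->s3 s2-b->s3 s2-c->s3 s3-a->s2 s3-b->s2 s3-c->s2

Build one automaton per condition and run them in lockstep. The first has 4 states tracking the input length, saturating at 3; the second has 2 states tracking the input length modulo 2. A product state is a pair (one from each), accepting exactly when both do. Equivalent product states are then merged.
        a   b   c  
>  s0   s1  s1  s1 
   s1   s2  s2  s2 
   s2   s3  s3  s3 
 * s3   s2  s2  s2 
(> = start, * = accepting)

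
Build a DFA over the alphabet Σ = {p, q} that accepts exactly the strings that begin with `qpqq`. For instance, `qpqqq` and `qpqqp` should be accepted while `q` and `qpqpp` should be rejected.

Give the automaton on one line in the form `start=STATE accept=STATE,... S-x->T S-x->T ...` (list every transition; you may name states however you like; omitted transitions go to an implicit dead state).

Walk along `qpqq` while the input agrees: from A take `q` to B, and so on. Any deviation drops to the rejecting sink F. Once E is reached the prefix is confirmed and every continuation is accepted.
6 states suffice.
       p  q 
>  A   F  B 
   B   C  F 
   C   F  D 
   D   F  E 
 * E   E  E 
   F   F  F 
(> = start, * = accepting)

start=A accept=E A-p->F A-q->B B-p->C B-q->F C-p->F C-q->D D-p->F D-q->E E-p->E E-q->E F-p->F F-q->F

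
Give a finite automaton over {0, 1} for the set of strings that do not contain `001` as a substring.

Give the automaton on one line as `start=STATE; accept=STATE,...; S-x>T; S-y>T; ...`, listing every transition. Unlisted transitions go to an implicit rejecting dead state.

Track partial matches of the forbidden pattern `001`. State s3 is a dead state reached once `001` has occurred; every other state accepts. s0 means no part of `001` is currently matched.
        0   1  
>* s0   s1  s0 
 * s1   s2  s0 
 * s2   s2  s3 
   s3   s3  s3 
(> = start, * = accepting)

start=s0; accept=s0,s1,s2; s0-0>s1; s0-1>s0; s1-0>s2; s1-1>s0; s2-0>s2; s2-1>s3; s3-0>s3; s3-1>s3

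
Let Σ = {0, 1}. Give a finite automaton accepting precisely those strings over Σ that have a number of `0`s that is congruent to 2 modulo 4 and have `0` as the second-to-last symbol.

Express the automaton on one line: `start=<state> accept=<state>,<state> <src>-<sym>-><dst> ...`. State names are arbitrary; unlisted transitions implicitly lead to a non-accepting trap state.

start=s0 accept=s2,s5 s0-0->s1 s0-1->s0 s1-0->s2 s1-1->s3 s2-0->s4 s2-1->s5 s3-0->s6 s3-1->s3 s4-0->s0 s4-1->s4 s5-0->s4 s5-1->s7 s6-0->s4 s6-1->s5 s7-0->s4 s7-1->s7

Handle the two conditions separately and then intersect. The first has 4 states tracking the count of `0`s modulo 4; the second has 7 states tracking the last 2 symbols read. A product state is a pair (one from each), accepting exactly when both do. Minimizing collapses redundant product states.
An 8-state machine:
        0   1  
>  s0   s1  s0 
   s1   s2  s3 
 * s2   s4  s5 
   s3   s6  s3 
   s4   s0  s4 
 * s5   s4  s7 
   s6   s4  s5 
   s7   s4  s7 
(> = start, * = accepting)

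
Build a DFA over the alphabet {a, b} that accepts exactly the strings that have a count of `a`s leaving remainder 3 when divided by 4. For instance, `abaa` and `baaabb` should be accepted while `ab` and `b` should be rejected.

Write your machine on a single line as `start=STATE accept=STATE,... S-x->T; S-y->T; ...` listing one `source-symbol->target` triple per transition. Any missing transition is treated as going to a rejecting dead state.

Keep the running count of `a`s modulo 4: each `a` advances along the cycle s0 → s1 → s2 → s3 → s0 while other symbols loop. Accept at s3.
        a   b  
>  s0   s1  s0 
   s1   s2  s1 
   s2   s3  s2 
 * s3   s0  s3 
(> = start, * = accepting)

start=s0; accept=s3; s0-a->s1; s0-b->s0; s1-a->s2; s1-b->s1; s2-a->s3; s2-b->s2; s3-a->s0; s3-b->s3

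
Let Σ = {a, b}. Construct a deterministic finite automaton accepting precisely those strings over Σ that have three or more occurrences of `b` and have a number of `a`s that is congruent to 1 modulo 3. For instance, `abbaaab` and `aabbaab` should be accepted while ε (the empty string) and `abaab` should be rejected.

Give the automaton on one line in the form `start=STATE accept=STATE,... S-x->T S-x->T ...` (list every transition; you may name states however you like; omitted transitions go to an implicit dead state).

start=s0 accept=s10,s13 s0-a->s1 s0-b->s2 s1-a->s3 s1-b->s4 s2-a->s4 s2-b->s5 s3-a->s0 s3-b->s6 s4-a->s6 s4-b->s7 s5-a->s7 s5-b->s8 s6-a->s2 s6-b->s9 s7-a->s9 s7-b->s10 s8-a->s10 s8-b->s11 s9-a->s5 s9-b->s12 s10-a->s12 s10-b->s13 s11-a->s13 s11-b->s11 s12-a->s8 s12-b->s14 s13-a->s14 s13-b->s13 s14-a->s11 s14-b->s14

Handle the two conditions separately and then intersect. One (5 states) tracks the count of `b`s, saturating at 4; the other (3 states) tracks the count of `a`s modulo 3. Each combined state is a pair, one component from each; accept when both components accept.
With 15 states:
          a    b  
>  s0     s1   s2 
   s1     s3   s4 
   s2     s4   s5 
   s3     s0   s6 
   s4     s6   s7 
   s5     s7   s8 
   s6     s2   s9 
   s7     s9  s10 
   s8    s10  s11 
   s9     s5  s12 
 * s10   s12  s13 
   s11   s13  s11 
   s12    s8  s14 
 * s13   s14  s13 
   s14   s11  s14 
(> = start, * = accepting)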